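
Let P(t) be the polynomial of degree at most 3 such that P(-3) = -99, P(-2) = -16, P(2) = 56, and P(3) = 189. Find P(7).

Using the Lagrange interpolation formula with nodes -3, -2, 2, 3:
  L_0(t) = (t + 2)(t - 2)(t - 3) / -30
  L_1(t) = (t + 3)(t - 2)(t - 3) / 20
  L_2(t) = (t + 3)(t + 2)(t - 3) / -20
  L_3(t) = (t + 3)(t + 2)(t - 2) / 30
Then P(t) = -99·L_0(t) - 16·L_1(t) + 56·L_2(t) + 189·L_3(t).
Expanding and collecting terms gives P(t) = 6t^3 + 5t^2 - 6t.
Evaluating at t = 7: P(7) = 2261.

2261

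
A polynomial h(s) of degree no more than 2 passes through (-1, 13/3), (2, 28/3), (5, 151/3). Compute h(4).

98/3

Write h(s) = as^2 + bs + c. Substituting each data point gives a linear system:
  a - b + c = 13/3
  4a + 2b + c = 28/3
  25a + 5b + c = 151/3
Solving the system yields a = 2, b = -1/3, c = 2.
So h(s) = 2s² - (1/3)s + 2.
Then h(4) = 98/3.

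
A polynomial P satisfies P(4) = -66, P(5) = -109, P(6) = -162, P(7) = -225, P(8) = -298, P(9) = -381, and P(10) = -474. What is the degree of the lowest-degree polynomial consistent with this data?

Forward differences of the values at t = 4, 5, 6, 7, 8, 9, 10:
  P  : -66  -109  -162  -225  -298  -381  -474
  Δ  : -43  -53  -63  -73  -83  -93
  Δ^2: -10  -10  -10  -10  -10
  Δ^3: 0  0  0  0
  Δ^4: 0  0  0
  Δ^5: 0  0
  Δ^6: 0
The second differences are constant (-10) and nonzero, while all higher differences vanish, so the minimal degree is 2.

2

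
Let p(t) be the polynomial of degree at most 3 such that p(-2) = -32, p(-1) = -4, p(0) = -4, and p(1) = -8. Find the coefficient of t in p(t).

Write p(t) = at^3 + bt^2 + ct + d. Substituting each data point gives a linear system:
  -8a + 4b - 2c + d = -32
  -a + b - c + d = -4
  d = -4
  a + b + c + d = -8
Solving the system yields a = 4, b = -2, c = -6, d = -4.
So p(t) = 4t^3 - 2t^2 - 6t - 4.
The coefficient of t is -6.

-6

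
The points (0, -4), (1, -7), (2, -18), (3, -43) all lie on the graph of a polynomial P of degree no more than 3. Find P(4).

-88

Forward differences of the values at n = 0, 1, 2, 3:
  P  : -4  -7  -18  -43
  Δ  : -3  -11  -25
  Δ^2: -8  -14
  Δ^3: -6
The third differences are constant, confirming degree 3.
Interpolating (Newton forward form) and evaluating at n = 4 gives P(4) = -88.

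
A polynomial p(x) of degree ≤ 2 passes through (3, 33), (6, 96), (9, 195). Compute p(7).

Using the Lagrange interpolation formula with nodes 3, 6, 9:
  L_0(x) = (x - 6)(x - 9) / 18
  L_1(x) = (x - 3)(x - 9) / -9
  L_2(x) = (x - 3)(x - 6) / 18
Then p(x) = 33·L_0(x) + 96·L_1(x) + 195·L_2(x).
Expanding and collecting terms gives p(x) = 2x² + 3x + 6.
Evaluating at x = 7: p(7) = 125.

125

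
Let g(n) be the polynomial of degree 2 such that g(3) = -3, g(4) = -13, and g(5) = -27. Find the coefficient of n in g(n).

Write g(n) = an^2 + bn + c. Substituting each data point gives a linear system:
  9a + 3b + c = -3
  16a + 4b + c = -13
  25a + 5b + c = -27
Solving the system yields a = -2, b = 4, c = 3.
So g(n) = -2n^2 + 4n + 3.
The coefficient of n is 4.

4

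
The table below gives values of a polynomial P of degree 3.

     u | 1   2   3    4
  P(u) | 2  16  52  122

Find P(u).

Using the Lagrange interpolation formula with nodes 1, 2, 3, 4:
  L_0(u) = (u - 2)(u - 3)(u - 4) / -6
  L_1(u) = (u - 1)(u - 3)(u - 4) / 2
  L_2(u) = (u - 1)(u - 2)(u - 4) / -2
  L_3(u) = (u - 1)(u - 2)(u - 3) / 6
Then P(u) = 2·L_0(u) + 16·L_1(u) + 52·L_2(u) + 122·L_3(u).
Expanding and collecting terms gives P(u) = 2u³ - u² + 3u - 2.
Check: P(2) = 16. ✓

P(u) = 2u^3 - u^2 + 3u - 2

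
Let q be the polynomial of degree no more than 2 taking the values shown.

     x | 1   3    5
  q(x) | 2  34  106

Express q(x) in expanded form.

q(x) = 5x^2 - 4x + 1

Using the Lagrange interpolation formula with nodes 1, 3, 5:
  L_0(x) = (x - 3)(x - 5) / 8
  L_1(x) = (x - 1)(x - 5) / -4
  L_2(x) = (x - 1)(x - 3) / 8
Then q(x) = 2·L_0(x) + 34·L_1(x) + 106·L_2(x).
Expanding and collecting terms gives q(x) = 5x^2 - 4x + 1.
Check: q(1) = 2. ✓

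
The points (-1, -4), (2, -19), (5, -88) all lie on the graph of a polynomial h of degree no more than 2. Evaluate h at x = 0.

-3

Using the Lagrange interpolation formula with nodes -1, 2, 5:
  L_0(x) = (x - 2)(x - 5) / 18
  L_1(x) = (x + 1)(x - 5) / -9
  L_2(x) = (x + 1)(x - 2) / 18
Then h(x) = -4·L_0(x) - 19·L_1(x) - 88·L_2(x).
Expanding and collecting terms gives h(x) = -3x^2 - 2x - 3.
Evaluating at x = 0: h(0) = -3.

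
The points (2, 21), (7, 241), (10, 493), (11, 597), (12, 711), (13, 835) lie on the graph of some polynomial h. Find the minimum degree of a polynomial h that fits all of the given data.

2

Divided differences on the nodes 2, 7, 10, 11, 12, 13:
  order 0: 21  241  493  597  711  835
  order 1: 44  84  104  114  124
  order 2: 5  5  5  5
  order 3: 0  0  0
  order 4: 0  0
  order 5: 0
The order-2 divided differences are all 5 (nonzero) and every higher order vanishes, so the data lies on a polynomial of degree exactly 2.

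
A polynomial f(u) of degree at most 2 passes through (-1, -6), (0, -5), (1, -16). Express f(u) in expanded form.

f(u) = -6u^2 - 5u - 5

Using the Lagrange interpolation formula with nodes -1, 0, 1:
  L_0(u) = u(u - 1) / 2
  L_1(u) = (u + 1)(u - 1) / -1
  L_2(u) = (u + 1)u / 2
Then f(u) = -6·L_0(u) - 5·L_1(u) - 16·L_2(u).
Expanding and collecting terms gives f(u) = -6u² - 5u - 5.
Check: f(1) = -16. ✓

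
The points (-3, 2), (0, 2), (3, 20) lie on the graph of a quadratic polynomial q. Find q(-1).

0

Write q(t) = at^2 + bt + c. Substituting each data point gives a linear system:
  9a - 3b + c = 2
  c = 2
  9a + 3b + c = 20
Solving the system yields a = 1, b = 3, c = 2.
So q(t) = t² + 3t + 2.
Then q(-1) = 0.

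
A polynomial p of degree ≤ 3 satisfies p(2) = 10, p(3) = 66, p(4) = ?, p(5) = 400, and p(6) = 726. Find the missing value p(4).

188

On equispaced nodes a degree-3 polynomial has vanishing fourth forward difference, so
  p(2) - 4·p(3) + 6·p(4) - 4·p(5) + p(6) = 0.
Substituting the known values and solving for p(4):
  6·p(4) = 1128
  p(4) = 188.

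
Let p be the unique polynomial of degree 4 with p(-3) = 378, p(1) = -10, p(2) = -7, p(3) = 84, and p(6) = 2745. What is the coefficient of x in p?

Write p(x) = ax^4 + bx^3 + cx^2 + dx + e. Substituting each data point gives a linear system:
  81a - 27b + 9c - 3d + e = 378
  a + b + c + d + e = -10
  16a + 8b + 4c + 2d + e = -7
  81a + 27b + 9c + 3d + e = 84
  1296a + 216b + 36c + 6d + e = 2745
Solving the system yields a = 3, b = -5, c = -1, d = -4, e = -3.
So p(x) = 3x^4 - 5x^3 - x^2 - 4x - 3.
The coefficient of x is -4.

-4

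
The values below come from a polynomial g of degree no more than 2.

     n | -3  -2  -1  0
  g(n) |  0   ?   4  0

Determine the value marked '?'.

4

On equispaced nodes a degree-2 polynomial has vanishing third forward difference, so
  - g(-3) + 3·g(-2) - 3·g(-1) + g(0) = 0.
Substituting the known values and solving for g(-2):
  3·g(-2) = 12
  g(-2) = 4.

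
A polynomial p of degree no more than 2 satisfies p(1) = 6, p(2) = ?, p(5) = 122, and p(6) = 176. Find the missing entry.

The 3 known points determine the degree-2 polynomial uniquely.
Write p(x) = ax^2 + bx + c. Substituting each data point gives a linear system:
  a + b + c = 6
  25a + 5b + c = 122
  36a + 6b + c = 176
Solving the system yields a = 5, b = -1, c = 2.
So p(x) = 5x² - x + 2.
Then p(2) = 20.

20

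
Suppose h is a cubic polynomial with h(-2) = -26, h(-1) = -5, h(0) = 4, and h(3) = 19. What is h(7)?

235

Using the Lagrange interpolation formula with nodes -2, -1, 0, 3:
  L_0(x) = (x + 1)x(x - 3) / -10
  L_1(x) = (x + 2)x(x - 3) / 4
  L_2(x) = (x + 2)(x + 1)(x - 3) / -6
  L_3(x) = (x + 2)(x + 1)x / 60
Then h(x) = -26·L_0(x) - 5·L_1(x) + 4·L_2(x) + 19·L_3(x).
Expanding and collecting terms gives h(x) = x³ - 3x² + 5x + 4.
Evaluating at x = 7: h(7) = 235.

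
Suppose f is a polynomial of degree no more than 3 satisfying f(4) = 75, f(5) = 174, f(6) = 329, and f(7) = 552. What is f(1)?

Forward differences of the values at t = 4, 5, 6, 7:
  f  : 75  174  329  552
  Δ  : 99  155  223
  Δ^2: 56  68
  Δ^3: 12
The third differences are constant, confirming degree 3.
Interpolating (Newton forward form) and evaluating at t = 1 gives f(1) = -6.

-6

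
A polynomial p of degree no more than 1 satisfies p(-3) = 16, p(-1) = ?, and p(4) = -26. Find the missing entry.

The 2 known points determine the degree-1 polynomial uniquely.
Write p(x) = ax + b. Substituting each data point gives a linear system:
  -3a + b = 16
  4a + b = -26
Solving the system yields a = -6, b = -2.
So p(x) = -6x - 2.
Then p(-1) = 4.

4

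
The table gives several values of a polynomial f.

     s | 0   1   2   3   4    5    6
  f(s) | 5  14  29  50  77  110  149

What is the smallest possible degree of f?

Forward differences of the values at s = 0, 1, 2, 3, 4, 5, 6:
  f  : 5  14  29  50  77  110  149
  Δ  : 9  15  21  27  33  39
  Δ^2: 6  6  6  6  6
  Δ^3: 0  0  0  0
  Δ^4: 0  0  0
  Δ^5: 0  0
  Δ^6: 0
The second differences are constant (6) and nonzero, while all higher differences vanish, so the minimal degree is 2.

2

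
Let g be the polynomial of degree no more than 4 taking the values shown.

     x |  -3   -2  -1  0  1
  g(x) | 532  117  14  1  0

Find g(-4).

1625

Write g(x) = ax^4 + bx^3 + cx^2 + dx + e. Substituting each data point gives a linear system:
  81a - 27b + 9c - 3d + e = 532
  16a - 8b + 4c - 2d + e = 117
  a - b + c - d + e = 14
  e = 1
  a + b + c + d + e = 0
Solving the system yields a = 6, b = -1, c = 0, d = -6, e = 1.
So g(x) = 6x⁴ - x³ - 6x + 1.
Then g(-4) = 1625.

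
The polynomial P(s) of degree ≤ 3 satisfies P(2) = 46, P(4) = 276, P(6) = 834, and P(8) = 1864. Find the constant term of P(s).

0

Write P(s) = as^3 + bs^2 + cs + d. Substituting each data point gives a linear system:
  8a + 4b + 2c + d = 46
  64a + 16b + 4c + d = 276
  216a + 36b + 6c + d = 834
  512a + 64b + 8c + d = 1864
Solving the system yields a = 3, b = 5, c = 1, d = 0.
So P(s) = 3s³ + 5s² + s.
The constant term is 0.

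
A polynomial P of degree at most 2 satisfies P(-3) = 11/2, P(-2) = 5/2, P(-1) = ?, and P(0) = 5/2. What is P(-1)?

3/2

The 3 known points determine the degree-2 polynomial uniquely.
Write P(u) = au^2 + bu + c. Substituting each data point gives a linear system:
  9a - 3b + c = 11/2
  4a - 2b + c = 5/2
  c = 5/2
Solving the system yields a = 1, b = 2, c = 5/2.
So P(u) = u^2 + 2u + 5/2.
Then P(-1) = 3/2.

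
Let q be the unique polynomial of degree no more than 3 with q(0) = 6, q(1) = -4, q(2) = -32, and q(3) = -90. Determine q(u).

q(u) = -2u^3 - 3u^2 - 5u + 6

Write q(u) = au^3 + bu^2 + cu + d. Substituting each data point gives a linear system:
  d = 6
  a + b + c + d = -4
  8a + 4b + 2c + d = -32
  27a + 9b + 3c + d = -90
Solving the system yields a = -2, b = -3, c = -5, d = 6.
So q(u) = -2u^3 - 3u^2 - 5u + 6.
Check: q(2) = -32. ✓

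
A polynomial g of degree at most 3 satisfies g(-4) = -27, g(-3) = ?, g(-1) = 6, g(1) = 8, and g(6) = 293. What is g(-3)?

-4

The 4 known points determine the degree-3 polynomial uniquely.
Write g(x) = ax^3 + bx^2 + cx + d. Substituting each data point gives a linear system:
  -64a + 16b - 4c + d = -27
  -a + b - c + d = 6
  a + b + c + d = 8
  216a + 36b + 6c + d = 293
Solving the system yields a = 1, b = 2, c = 0, d = 5.
So g(x) = x^3 + 2x^2 + 5.
Then g(-3) = -4.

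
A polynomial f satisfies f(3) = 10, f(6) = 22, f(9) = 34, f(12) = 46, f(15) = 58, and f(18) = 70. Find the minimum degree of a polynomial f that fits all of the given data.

Forward differences of the values at x = 3, 6, 9, 12, 15, 18:
  f  : 10  22  34  46  58  70
  Δ  : 12  12  12  12  12
  Δ^2: 0  0  0  0
  Δ^3: 0  0  0
  Δ^4: 0  0
  Δ^5: 0
The first differences are constant (12) and nonzero, while all higher differences vanish, so the minimal degree is 1.

1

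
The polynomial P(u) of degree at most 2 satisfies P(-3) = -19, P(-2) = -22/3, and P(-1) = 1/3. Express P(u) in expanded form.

P(u) = -2u^2 + (5/3)u + 4

Write P(u) = au^2 + bu + c. Substituting each data point gives a linear system:
  9a - 3b + c = -19
  4a - 2b + c = -22/3
  a - b + c = 1/3
Solving the system yields a = -2, b = 5/3, c = 4.
So P(u) = -2u² + (5/3)u + 4.
Check: P(-2) = -22/3. ✓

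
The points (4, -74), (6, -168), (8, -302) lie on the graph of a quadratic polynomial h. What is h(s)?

h(s) = -5s^2 + 3s - 6

Write h(s) = as^2 + bs + c. Substituting each data point gives a linear system:
  16a + 4b + c = -74
  36a + 6b + c = -168
  64a + 8b + c = -302
Solving the system yields a = -5, b = 3, c = -6.
So h(s) = -5s² + 3s - 6.
Check: h(6) = -168. ✓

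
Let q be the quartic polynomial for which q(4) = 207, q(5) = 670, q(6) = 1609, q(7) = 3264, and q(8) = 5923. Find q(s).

q(s) = 2s^4 - 4s^3 - 4s^2 + 5s - 5

Using the Lagrange interpolation formula with nodes 4, 5, 6, 7, 8:
  L_0(s) = (s - 5)(s - 6)(s - 7)(s - 8) / 24
  L_1(s) = (s - 4)(s - 6)(s - 7)(s - 8) / -6
  L_2(s) = (s - 4)(s - 5)(s - 7)(s - 8) / 4
  L_3(s) = (s - 4)(s - 5)(s - 6)(s - 8) / -6
  L_4(s) = (s - 4)(s - 5)(s - 6)(s - 7) / 24
Then q(s) = 207·L_0(s) + 670·L_1(s) + 1609·L_2(s) + 3264·L_3(s) + 5923·L_4(s).
Expanding and collecting terms gives q(s) = 2s^4 - 4s^3 - 4s^2 + 5s - 5.
Check: q(7) = 3264. ✓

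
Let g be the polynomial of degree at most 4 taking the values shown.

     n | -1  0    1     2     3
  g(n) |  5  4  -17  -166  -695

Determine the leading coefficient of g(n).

-6

Write g(n) = an^4 + bn^3 + cn^2 + dn + e. Substituting each data point gives a linear system:
  a - b + c - d + e = 5
  e = 4
  a + b + c + d + e = -17
  16a + 8b + 4c + 2d + e = -166
  81a + 27b + 9c + 3d + e = -695
Solving the system yields a = -6, b = -6, c = -4, d = -5, e = 4.
So g(n) = -6n⁴ - 6n³ - 4n² - 5n + 4.
The leading coefficient is -6.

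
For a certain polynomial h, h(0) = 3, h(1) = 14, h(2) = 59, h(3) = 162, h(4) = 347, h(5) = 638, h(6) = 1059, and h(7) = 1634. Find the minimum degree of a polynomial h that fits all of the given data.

Forward differences of the values at n = 0, 1, 2, 3, 4, 5, 6, 7:
  h  : 3  14  59  162  347  638  1059  1634
  Δ  : 11  45  103  185  291  421  575
  Δ^2: 34  58  82  106  130  154
  Δ^3: 24  24  24  24  24
  Δ^4: 0  0  0  0
  Δ^5: 0  0  0
  Δ^6: 0  0
  Δ^7: 0
The third differences are constant (24) and nonzero, while all higher differences vanish, so the minimal degree is 3.

3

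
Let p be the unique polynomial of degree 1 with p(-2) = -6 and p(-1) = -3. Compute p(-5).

Write p(t) = at + b. Substituting each data point gives a linear system:
  -2a + b = -6
  -a + b = -3
Solving the system yields a = 3, b = 0.
So p(t) = 3t.
Then p(-5) = -15.

-15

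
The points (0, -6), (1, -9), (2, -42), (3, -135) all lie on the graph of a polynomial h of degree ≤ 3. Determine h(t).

Write h(t) = at^3 + bt^2 + ct + d. Substituting each data point gives a linear system:
  d = -6
  a + b + c + d = -9
  8a + 4b + 2c + d = -42
  27a + 9b + 3c + d = -135
Solving the system yields a = -5, b = 0, c = 2, d = -6.
So h(t) = -5t^3 + 2t - 6.
Check: h(1) = -9. ✓

h(t) = -5t^3 + 2t - 6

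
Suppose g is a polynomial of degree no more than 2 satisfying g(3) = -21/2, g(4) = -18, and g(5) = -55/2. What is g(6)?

Using the Lagrange interpolation formula with nodes 3, 4, 5:
  L_0(t) = (t - 4)(t - 5) / 2
  L_1(t) = (t - 3)(t - 5) / -1
  L_2(t) = (t - 3)(t - 4) / 2
Then g(t) = -21/2·L_0(t) - 18·L_1(t) - 55/2·L_2(t).
Expanding and collecting terms gives g(t) = -t² - (1/2)t.
Evaluating at t = 6: g(6) = -39.

-39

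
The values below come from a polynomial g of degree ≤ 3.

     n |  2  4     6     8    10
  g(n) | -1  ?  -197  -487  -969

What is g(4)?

On equispaced nodes a degree-3 polynomial has vanishing fourth forward difference, so
  g(2) - 4·g(4) + 6·g(6) - 4·g(8) + g(10) = 0.
Substituting the known values and solving for g(4):
  -4·g(4) = 204
  g(4) = -51.

-51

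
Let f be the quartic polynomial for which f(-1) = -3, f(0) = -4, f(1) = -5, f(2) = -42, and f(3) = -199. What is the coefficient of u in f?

Write f(u) = au^4 + bu^3 + cu^2 + du + e. Substituting each data point gives a linear system:
  a - b + c - d + e = -3
  e = -4
  a + b + c + d + e = -5
  16a + 8b + 4c + 2d + e = -42
  81a + 27b + 9c + 3d + e = -199
Solving the system yields a = -2, b = -2, c = 2, d = 1, e = -4.
So f(u) = -2u^4 - 2u^3 + 2u^2 + u - 4.
The coefficient of u is 1.

1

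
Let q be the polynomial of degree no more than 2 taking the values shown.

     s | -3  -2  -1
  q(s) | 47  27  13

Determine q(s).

q(s) = 3s^2 - 5s + 5

Using the Lagrange interpolation formula with nodes -3, -2, -1:
  L_0(s) = (s + 2)(s + 1) / 2
  L_1(s) = (s + 3)(s + 1) / -1
  L_2(s) = (s + 3)(s + 2) / 2
Then q(s) = 47·L_0(s) + 27·L_1(s) + 13·L_2(s).
Expanding and collecting terms gives q(s) = 3s² - 5s + 5.
Check: q(-1) = 13. ✓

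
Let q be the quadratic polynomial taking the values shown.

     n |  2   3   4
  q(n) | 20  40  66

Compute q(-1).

Forward differences of the values at n = 2, 3, 4:
  q  : 20  40  66
  Δ  : 20  26
  Δ^2: 6
The second differences are constant, confirming degree 2.
Interpolating (Newton forward form) and evaluating at n = -1 gives q(-1) = -4.

-4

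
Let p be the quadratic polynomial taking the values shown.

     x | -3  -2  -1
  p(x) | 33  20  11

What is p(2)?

8

Using the Lagrange interpolation formula with nodes -3, -2, -1:
  L_0(x) = (x + 2)(x + 1) / 2
  L_1(x) = (x + 3)(x + 1) / -1
  L_2(x) = (x + 3)(x + 2) / 2
Then p(x) = 33·L_0(x) + 20·L_1(x) + 11·L_2(x).
Expanding and collecting terms gives p(x) = 2x^2 - 3x + 6.
Evaluating at x = 2: p(2) = 8.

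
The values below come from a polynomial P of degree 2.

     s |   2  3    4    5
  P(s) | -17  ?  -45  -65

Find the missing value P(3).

-29

The 3 known points determine the degree-2 polynomial uniquely.
Write P(s) = as^2 + bs + c. Substituting each data point gives a linear system:
  4a + 2b + c = -17
  16a + 4b + c = -45
  25a + 5b + c = -65
Solving the system yields a = -2, b = -2, c = -5.
So P(s) = -2s^2 - 2s - 5.
Then P(3) = -29.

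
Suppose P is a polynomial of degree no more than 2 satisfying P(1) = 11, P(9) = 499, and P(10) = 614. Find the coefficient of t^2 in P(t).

Write P(t) = at^2 + bt + c. Substituting each data point gives a linear system:
  a + b + c = 11
  81a + 9b + c = 499
  100a + 10b + c = 614
Solving the system yields a = 6, b = 1, c = 4.
So P(t) = 6t^2 + t + 4.
The leading coefficient is 6.

6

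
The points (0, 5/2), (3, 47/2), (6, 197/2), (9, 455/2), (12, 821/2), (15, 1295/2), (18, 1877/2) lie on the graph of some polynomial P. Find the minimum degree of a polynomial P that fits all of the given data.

2

Forward differences of the values at x = 0, 3, 6, 9, 12, 15, 18:
  P  : 5/2  47/2  197/2  455/2  821/2  1295/2  1877/2
  Δ  : 21  75  129  183  237  291
  Δ^2: 54  54  54  54  54
  Δ^3: 0  0  0  0
  Δ^4: 0  0  0
  Δ^5: 0  0
  Δ^6: 0
The second differences are constant (54) and nonzero, while all higher differences vanish, so the minimal degree is 2.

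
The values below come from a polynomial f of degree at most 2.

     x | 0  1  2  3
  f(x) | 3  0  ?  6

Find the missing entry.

1

On equispaced nodes a degree-2 polynomial has vanishing third forward difference, so
  - f(0) + 3·f(1) - 3·f(2) + f(3) = 0.
Substituting the known values and solving for f(2):
  -3·f(2) = -3
  f(2) = 1.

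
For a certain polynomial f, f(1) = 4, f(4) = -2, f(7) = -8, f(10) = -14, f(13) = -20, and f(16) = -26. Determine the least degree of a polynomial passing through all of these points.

Forward differences of the values at t = 1, 4, 7, 10, 13, 16:
  f  : 4  -2  -8  -14  -20  -26
  Δ  : -6  -6  -6  -6  -6
  Δ^2: 0  0  0  0
  Δ^3: 0  0  0
  Δ^4: 0  0
  Δ^5: 0
The first differences are constant (-6) and nonzero, while all higher differences vanish, so the minimal degree is 1.

1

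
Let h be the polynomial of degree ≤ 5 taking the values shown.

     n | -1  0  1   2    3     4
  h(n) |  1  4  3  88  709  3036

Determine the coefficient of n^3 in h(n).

0

Write h(n) = an^5 + bn^4 + cn^3 + dn^2 + en + k. Substituting each data point gives a linear system:
  -a + b - c + d - e + k = 1
  k = 4
  a + b + c + d + e + k = 3
  32a + 16b + 8c + 4d + 2e + k = 88
  243a + 81b + 27c + 9d + 3e + k = 709
  1024a + 256b + 64c + 16d + 4e + k = 3036
Solving the system yields a = 3, b = 0, c = 0, d = -2, e = -2, k = 4.
So h(n) = 3n^5 - 2n^2 - 2n + 4.
The coefficient of n^3 is 0.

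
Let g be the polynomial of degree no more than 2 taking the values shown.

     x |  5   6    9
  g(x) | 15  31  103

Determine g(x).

g(x) = 2x^2 - 6x - 5

Write g(x) = ax^2 + bx + c. Substituting each data point gives a linear system:
  25a + 5b + c = 15
  36a + 6b + c = 31
  81a + 9b + c = 103
Solving the system yields a = 2, b = -6, c = -5.
So g(x) = 2x² - 6x - 5.
Check: g(6) = 31. ✓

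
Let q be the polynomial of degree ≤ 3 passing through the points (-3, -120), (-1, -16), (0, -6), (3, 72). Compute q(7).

Write q(n) = an^3 + bn^2 + cn + d. Substituting each data point gives a linear system:
  -27a + 9b - 3c + d = -120
  -a + b - c + d = -16
  d = -6
  27a + 9b + 3c + d = 72
Solving the system yields a = 3, b = -2, c = 5, d = -6.
So q(n) = 3n^3 - 2n^2 + 5n - 6.
Then q(7) = 960.

960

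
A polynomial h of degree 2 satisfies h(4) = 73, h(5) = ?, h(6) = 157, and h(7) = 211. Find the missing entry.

111

The 3 known points determine the degree-2 polynomial uniquely.
Write h(u) = au^2 + bu + c. Substituting each data point gives a linear system:
  16a + 4b + c = 73
  36a + 6b + c = 157
  49a + 7b + c = 211
Solving the system yields a = 4, b = 2, c = 1.
So h(u) = 4u^2 + 2u + 1.
Then h(5) = 111.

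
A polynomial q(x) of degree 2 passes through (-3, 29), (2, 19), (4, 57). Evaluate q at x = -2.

15

Write q(x) = ax^2 + bx + c. Substituting each data point gives a linear system:
  9a - 3b + c = 29
  4a + 2b + c = 19
  16a + 4b + c = 57
Solving the system yields a = 3, b = 1, c = 5.
So q(x) = 3x² + x + 5.
Then q(-2) = 15.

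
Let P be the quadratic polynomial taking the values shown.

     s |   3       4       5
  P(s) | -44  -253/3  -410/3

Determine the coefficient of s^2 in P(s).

-6

Write P(s) = as^2 + bs + c. Substituting each data point gives a linear system:
  9a + 3b + c = -44
  16a + 4b + c = -253/3
  25a + 5b + c = -410/3
Solving the system yields a = -6, b = 5/3, c = 5.
So P(s) = -6s² + (5/3)s + 5.
The leading coefficient is -6.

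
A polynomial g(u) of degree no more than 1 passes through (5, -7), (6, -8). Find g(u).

g(u) = -u - 2

Using the Lagrange interpolation formula with nodes 5, 6:
  L_0(u) = (u - 6) / -1
  L_1(u) = (u - 5) / 1
Then g(u) = -7·L_0(u) - 8·L_1(u).
Expanding and collecting terms gives g(u) = -u - 2.
Check: g(5) = -7. ✓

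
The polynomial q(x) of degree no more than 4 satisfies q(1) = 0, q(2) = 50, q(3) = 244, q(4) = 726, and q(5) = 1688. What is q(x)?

q(x) = 2x^4 + 4x^3 - 2x^2 - 2x - 2

Write q(x) = ax^4 + bx^3 + cx^2 + dx + e. Substituting each data point gives a linear system:
  a + b + c + d + e = 0
  16a + 8b + 4c + 2d + e = 50
  81a + 27b + 9c + 3d + e = 244
  256a + 64b + 16c + 4d + e = 726
  625a + 125b + 25c + 5d + e = 1688
Solving the system yields a = 2, b = 4, c = -2, d = -2, e = -2.
So q(x) = 2x^4 + 4x^3 - 2x^2 - 2x - 2.
Check: q(5) = 1688. ✓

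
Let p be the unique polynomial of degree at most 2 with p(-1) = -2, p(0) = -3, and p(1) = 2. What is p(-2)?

Using the Lagrange interpolation formula with nodes -1, 0, 1:
  L_0(u) = u(u - 1) / 2
  L_1(u) = (u + 1)(u - 1) / -1
  L_2(u) = (u + 1)u / 2
Then p(u) = -2·L_0(u) - 3·L_1(u) + 2·L_2(u).
Expanding and collecting terms gives p(u) = 3u^2 + 2u - 3.
Evaluating at u = -2: p(-2) = 5.

5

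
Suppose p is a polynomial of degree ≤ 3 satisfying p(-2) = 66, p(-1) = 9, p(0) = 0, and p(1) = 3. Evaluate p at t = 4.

Forward differences of the values at t = -2, -1, 0, 1:
  p  : 66  9  0  3
  Δ  : -57  -9  3
  Δ^2: 48  12
  Δ^3: -36
The third differences are constant, confirming degree 3.
Interpolating (Newton forward form) and evaluating at t = 4 gives p(4) = -276.

-276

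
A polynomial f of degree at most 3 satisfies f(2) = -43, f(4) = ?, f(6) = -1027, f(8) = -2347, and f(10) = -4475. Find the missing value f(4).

-323

The 4 known points determine the degree-3 polynomial uniquely.
Write f(t) = at^3 + bt^2 + ct + d. Substituting each data point gives a linear system:
  8a + 4b + 2c + d = -43
  216a + 36b + 6c + d = -1027
  512a + 64b + 8c + d = -2347
  1000a + 100b + 10c + d = -4475
Solving the system yields a = -4, b = -5, c = 2, d = 5.
So f(t) = -4t^3 - 5t^2 + 2t + 5.
Then f(4) = -323.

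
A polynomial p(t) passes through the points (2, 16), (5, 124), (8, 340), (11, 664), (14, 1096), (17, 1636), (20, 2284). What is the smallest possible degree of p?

2

Forward differences of the values at t = 2, 5, 8, 11, 14, 17, 20:
  p  : 16  124  340  664  1096  1636  2284
  Δ  : 108  216  324  432  540  648
  Δ^2: 108  108  108  108  108
  Δ^3: 0  0  0  0
  Δ^4: 0  0  0
  Δ^5: 0  0
  Δ^6: 0
The second differences are constant (108) and nonzero, while all higher differences vanish, so the minimal degree is 2.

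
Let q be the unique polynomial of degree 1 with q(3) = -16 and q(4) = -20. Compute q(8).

Write q(u) = au + b. Substituting each data point gives a linear system:
  3a + b = -16
  4a + b = -20
Solving the system yields a = -4, b = -4.
So q(u) = -4u - 4.
Then q(8) = -36.

-36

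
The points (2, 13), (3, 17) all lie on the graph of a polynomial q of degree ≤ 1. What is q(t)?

q(t) = 4t + 5

Write q(t) = at + b. Substituting each data point gives a linear system:
  2a + b = 13
  3a + b = 17
Solving the system yields a = 4, b = 5.
So q(t) = 4t + 5.
Check: q(3) = 17. ✓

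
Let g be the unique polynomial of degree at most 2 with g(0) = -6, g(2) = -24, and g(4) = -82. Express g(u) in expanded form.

Write g(u) = au^2 + bu + c. Substituting each data point gives a linear system:
  c = -6
  4a + 2b + c = -24
  16a + 4b + c = -82
Solving the system yields a = -5, b = 1, c = -6.
So g(u) = -5u^2 + u - 6.
Check: g(4) = -82. ✓

g(u) = -5u^2 + u - 6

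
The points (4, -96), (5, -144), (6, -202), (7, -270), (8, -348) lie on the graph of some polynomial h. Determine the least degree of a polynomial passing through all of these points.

Forward differences of the values at n = 4, 5, 6, 7, 8:
  h  : -96  -144  -202  -270  -348
  Δ  : -48  -58  -68  -78
  Δ^2: -10  -10  -10
  Δ^3: 0  0
  Δ^4: 0
The second differences are constant (-10) and nonzero, while all higher differences vanish, so the minimal degree is 2.

2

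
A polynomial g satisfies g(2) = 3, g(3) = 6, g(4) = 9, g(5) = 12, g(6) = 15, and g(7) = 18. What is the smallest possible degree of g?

1

Forward differences of the values at x = 2, 3, 4, 5, 6, 7:
  g  : 3  6  9  12  15  18
  Δ  : 3  3  3  3  3
  Δ^2: 0  0  0  0
  Δ^3: 0  0  0
  Δ^4: 0  0
  Δ^5: 0
The first differences are constant (3) and nonzero, while all higher differences vanish, so the minimal degree is 1.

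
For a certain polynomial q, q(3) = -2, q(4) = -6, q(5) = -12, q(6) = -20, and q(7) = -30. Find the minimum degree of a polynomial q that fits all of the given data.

2

Forward differences of the values at u = 3, 4, 5, 6, 7:
  q  : -2  -6  -12  -20  -30
  Δ  : -4  -6  -8  -10
  Δ^2: -2  -2  -2
  Δ^3: 0  0
  Δ^4: 0
The second differences are constant (-2) and nonzero, while all higher differences vanish, so the minimal degree is 2.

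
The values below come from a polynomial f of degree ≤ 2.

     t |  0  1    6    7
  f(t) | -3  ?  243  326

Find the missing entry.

The 3 known points determine the degree-2 polynomial uniquely.
Write f(t) = at^2 + bt + c. Substituting each data point gives a linear system:
  c = -3
  36a + 6b + c = 243
  49a + 7b + c = 326
Solving the system yields a = 6, b = 5, c = -3.
So f(t) = 6t² + 5t - 3.
Then f(1) = 8.

8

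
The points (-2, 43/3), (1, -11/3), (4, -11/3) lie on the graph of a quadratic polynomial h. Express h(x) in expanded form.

h(x) = x^2 - 5x + 1/3

Write h(x) = ax^2 + bx + c. Substituting each data point gives a linear system:
  4a - 2b + c = 43/3
  a + b + c = -11/3
  16a + 4b + c = -11/3
Solving the system yields a = 1, b = -5, c = 1/3.
So h(x) = x^2 - 5x + 1/3.
Check: h(-2) = 43/3. ✓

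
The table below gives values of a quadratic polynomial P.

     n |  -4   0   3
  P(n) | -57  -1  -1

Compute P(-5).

-81

Write P(n) = an^2 + bn + c. Substituting each data point gives a linear system:
  16a - 4b + c = -57
  c = -1
  9a + 3b + c = -1
Solving the system yields a = -2, b = 6, c = -1.
So P(n) = -2n² + 6n - 1.
Then P(-5) = -81.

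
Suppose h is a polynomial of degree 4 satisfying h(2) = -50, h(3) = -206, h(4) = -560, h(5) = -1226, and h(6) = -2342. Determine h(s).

Write h(s) = as^4 + bs^3 + cs^2 + ds + e. Substituting each data point gives a linear system:
  16a + 8b + 4c + 2d + e = -50
  81a + 27b + 9c + 3d + e = -206
  256a + 64b + 16c + 4d + e = -560
  625a + 125b + 25c + 5d + e = -1226
  1296a + 216b + 36c + 6d + e = -2342
Solving the system yields a = -1, b = -5, c = 1, d = -1, e = 4.
So h(s) = -s^4 - 5s^3 + s^2 - s + 4.
Check: h(5) = -1226. ✓

h(s) = -s^4 - 5s^3 + s^2 - s + 4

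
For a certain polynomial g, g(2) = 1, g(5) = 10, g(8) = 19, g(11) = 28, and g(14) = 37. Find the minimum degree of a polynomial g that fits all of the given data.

Forward differences of the values at t = 2, 5, 8, 11, 14:
  g  : 1  10  19  28  37
  Δ  : 9  9  9  9
  Δ^2: 0  0  0
  Δ^3: 0  0
  Δ^4: 0
The first differences are constant (9) and nonzero, while all higher differences vanish, so the minimal degree is 1.

1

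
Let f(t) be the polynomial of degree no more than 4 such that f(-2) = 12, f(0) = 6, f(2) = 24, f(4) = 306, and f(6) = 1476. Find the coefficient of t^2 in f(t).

-1

Write f(t) = at^4 + bt^3 + ct^2 + dt + e. Substituting each data point gives a linear system:
  16a - 8b + 4c - 2d + e = 12
  e = 6
  16a + 8b + 4c + 2d + e = 24
  256a + 64b + 16c + 4d + e = 306
  1296a + 216b + 36c + 6d + e = 1476
Solving the system yields a = 1, b = 1, c = -1, d = -1, e = 6.
So f(t) = t⁴ + t³ - t² - t + 6.
The coefficient of t^2 is -1.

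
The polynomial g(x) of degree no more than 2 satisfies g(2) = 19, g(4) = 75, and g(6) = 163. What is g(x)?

g(x) = 4x^2 + 4x - 5

Using the Lagrange interpolation formula with nodes 2, 4, 6:
  L_0(x) = (x - 4)(x - 6) / 8
  L_1(x) = (x - 2)(x - 6) / -4
  L_2(x) = (x - 2)(x - 4) / 8
Then g(x) = 19·L_0(x) + 75·L_1(x) + 163·L_2(x).
Expanding and collecting terms gives g(x) = 4x^2 + 4x - 5.
Check: g(6) = 163. ✓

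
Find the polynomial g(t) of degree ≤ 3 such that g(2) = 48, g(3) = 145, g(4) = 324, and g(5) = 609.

Using the Lagrange interpolation formula with nodes 2, 3, 4, 5:
  L_0(t) = (t - 3)(t - 4)(t - 5) / -6
  L_1(t) = (t - 2)(t - 4)(t - 5) / 2
  L_2(t) = (t - 2)(t - 3)(t - 5) / -2
  L_3(t) = (t - 2)(t - 3)(t - 4) / 6
Then g(t) = 48·L_0(t) + 145·L_1(t) + 324·L_2(t) + 609·L_3(t).
Expanding and collecting terms gives g(t) = 4t^3 + 5t^2 - 4t + 4.
Check: g(2) = 48. ✓

g(t) = 4t^3 + 5t^2 - 4t + 4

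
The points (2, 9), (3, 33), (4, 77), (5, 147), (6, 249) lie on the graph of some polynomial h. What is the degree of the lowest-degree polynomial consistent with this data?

Forward differences of the values at s = 2, 3, 4, 5, 6:
  h  : 9  33  77  147  249
  Δ  : 24  44  70  102
  Δ^2: 20  26  32
  Δ^3: 6  6
  Δ^4: 0
The third differences are constant (6) and nonzero, while all higher differences vanish, so the minimal degree is 3.

3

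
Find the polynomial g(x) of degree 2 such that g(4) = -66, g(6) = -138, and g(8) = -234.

Write g(x) = ax^2 + bx + c. Substituting each data point gives a linear system:
  16a + 4b + c = -66
  36a + 6b + c = -138
  64a + 8b + c = -234
Solving the system yields a = -3, b = -6, c = 6.
So g(x) = -3x² - 6x + 6.
Check: g(8) = -234. ✓

g(x) = -3x^2 - 6x + 6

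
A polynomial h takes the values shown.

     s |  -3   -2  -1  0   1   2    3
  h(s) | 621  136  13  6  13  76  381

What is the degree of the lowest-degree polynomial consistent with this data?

Forward differences of the values at s = -3, -2, -1, 0, 1, 2, 3:
  h  : 621  136  13  6  13  76  381
  Δ  : -485  -123  -7  7  63  305
  Δ^2: 362  116  14  56  242
  Δ^3: -246  -102  42  186
  Δ^4: 144  144  144
  Δ^5: 0  0
  Δ^6: 0
The fourth differences are constant (144) and nonzero, while all higher differences vanish, so the minimal degree is 4.

4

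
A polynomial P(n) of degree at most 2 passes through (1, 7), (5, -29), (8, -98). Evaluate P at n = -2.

-8

Using the Lagrange interpolation formula with nodes 1, 5, 8:
  L_0(n) = (n - 5)(n - 8) / 28
  L_1(n) = (n - 1)(n - 8) / -12
  L_2(n) = (n - 1)(n - 5) / 21
Then P(n) = 7·L_0(n) - 29·L_1(n) - 98·L_2(n).
Expanding and collecting terms gives P(n) = -2n² + 3n + 6.
Evaluating at n = -2: P(-2) = -8.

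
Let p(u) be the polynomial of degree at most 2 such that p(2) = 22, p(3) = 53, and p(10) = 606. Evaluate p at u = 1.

3

Using the Lagrange interpolation formula with nodes 2, 3, 10:
  L_0(u) = (u - 3)(u - 10) / 8
  L_1(u) = (u - 2)(u - 10) / -7
  L_2(u) = (u - 2)(u - 3) / 56
Then p(u) = 22·L_0(u) + 53·L_1(u) + 606·L_2(u).
Expanding and collecting terms gives p(u) = 6u^2 + u - 4.
Evaluating at u = 1: p(1) = 3.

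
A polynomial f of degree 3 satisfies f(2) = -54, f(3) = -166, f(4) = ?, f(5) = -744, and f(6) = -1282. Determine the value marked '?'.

The 4 known points determine the degree-3 polynomial uniquely.
Write f(n) = an^3 + bn^2 + cn + d. Substituting each data point gives a linear system:
  8a + 4b + 2c + d = -54
  27a + 9b + 3c + d = -166
  125a + 25b + 5c + d = -744
  216a + 36b + 6c + d = -1282
Solving the system yields a = -6, b = 1, c = -3, d = -4.
So f(n) = -6n^3 + n^2 - 3n - 4.
Then f(4) = -384.

-384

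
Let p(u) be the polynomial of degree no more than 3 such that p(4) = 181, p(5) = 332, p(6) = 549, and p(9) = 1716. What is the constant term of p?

Write p(u) = au^3 + bu^2 + cu + d. Substituting each data point gives a linear system:
  64a + 16b + 4c + d = 181
  125a + 25b + 5c + d = 332
  216a + 36b + 6c + d = 549
  729a + 81b + 9c + d = 1716
Solving the system yields a = 2, b = 3, c = 2, d = -3.
So p(u) = 2u³ + 3u² + 2u - 3.
The constant term is -3.

-3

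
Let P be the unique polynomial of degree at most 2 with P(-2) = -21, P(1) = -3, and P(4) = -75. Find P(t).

Write P(t) = at^2 + bt + c. Substituting each data point gives a linear system:
  4a - 2b + c = -21
  a + b + c = -3
  16a + 4b + c = -75
Solving the system yields a = -5, b = 1, c = 1.
So P(t) = -5t^2 + t + 1.
Check: P(4) = -75. ✓

P(t) = -5t^2 + t + 1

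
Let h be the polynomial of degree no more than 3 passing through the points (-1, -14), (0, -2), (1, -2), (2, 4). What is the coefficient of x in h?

Write h(x) = ax^3 + bx^2 + cx + d. Substituting each data point gives a linear system:
  -a + b - c + d = -14
  d = -2
  a + b + c + d = -2
  8a + 4b + 2c + d = 4
Solving the system yields a = 3, b = -6, c = 3, d = -2.
So h(x) = 3x^3 - 6x^2 + 3x - 2.
The coefficient of x is 3.

3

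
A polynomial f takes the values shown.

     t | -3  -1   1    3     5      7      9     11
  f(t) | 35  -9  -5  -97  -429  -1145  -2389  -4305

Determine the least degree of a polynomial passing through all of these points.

3

Forward differences of the values at t = -3, -1, 1, 3, 5, 7, 9, 11:
  f  : 35  -9  -5  -97  -429  -1145  -2389  -4305
  Δ  : -44  4  -92  -332  -716  -1244  -1916
  Δ^2: 48  -96  -240  -384  -528  -672
  Δ^3: -144  -144  -144  -144  -144
  Δ^4: 0  0  0  0
  Δ^5: 0  0  0
  Δ^6: 0  0
  Δ^7: 0
The third differences are constant (-144) and nonzero, while all higher differences vanish, so the minimal degree is 3.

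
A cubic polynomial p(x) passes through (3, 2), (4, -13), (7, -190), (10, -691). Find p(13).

-1678

Write p(x) = ax^3 + bx^2 + cx + d. Substituting each data point gives a linear system:
  27a + 9b + 3c + d = 2
  64a + 16b + 4c + d = -13
  343a + 49b + 7c + d = -190
  1000a + 100b + 10c + d = -691
Solving the system yields a = -1, b = 3, c = 1, d = -1.
So p(x) = -x^3 + 3x^2 + x - 1.
Then p(13) = -1678.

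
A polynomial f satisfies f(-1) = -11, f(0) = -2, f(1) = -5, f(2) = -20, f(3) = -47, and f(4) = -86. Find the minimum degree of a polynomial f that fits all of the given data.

Forward differences of the values at u = -1, 0, 1, 2, 3, 4:
  f  : -11  -2  -5  -20  -47  -86
  Δ  : 9  -3  -15  -27  -39
  Δ^2: -12  -12  -12  -12
  Δ^3: 0  0  0
  Δ^4: 0  0
  Δ^5: 0
The second differences are constant (-12) and nonzero, while all higher differences vanish, so the minimal degree is 2.

2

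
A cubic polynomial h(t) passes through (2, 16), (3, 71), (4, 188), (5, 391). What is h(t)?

h(t) = 4t^3 - 5t^2 + 4t - 4

Write h(t) = at^3 + bt^2 + ct + d. Substituting each data point gives a linear system:
  8a + 4b + 2c + d = 16
  27a + 9b + 3c + d = 71
  64a + 16b + 4c + d = 188
  125a + 25b + 5c + d = 391
Solving the system yields a = 4, b = -5, c = 4, d = -4.
So h(t) = 4t^3 - 5t^2 + 4t - 4.
Check: h(2) = 16. ✓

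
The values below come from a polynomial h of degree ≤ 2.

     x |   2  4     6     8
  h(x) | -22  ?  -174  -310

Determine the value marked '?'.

The 3 known points determine the degree-2 polynomial uniquely.
Write h(x) = ax^2 + bx + c. Substituting each data point gives a linear system:
  4a + 2b + c = -22
  36a + 6b + c = -174
  64a + 8b + c = -310
Solving the system yields a = -5, b = 2, c = -6.
So h(x) = -5x^2 + 2x - 6.
Then h(4) = -78.

-78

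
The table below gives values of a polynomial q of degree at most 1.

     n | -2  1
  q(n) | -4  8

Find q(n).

q(n) = 4n + 4

Write q(n) = an + b. Substituting each data point gives a linear system:
  -2a + b = -4
  a + b = 8
Solving the system yields a = 4, b = 4.
So q(n) = 4n + 4.
Check: q(1) = 8. ✓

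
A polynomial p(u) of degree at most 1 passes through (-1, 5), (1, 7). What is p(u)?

Using the Lagrange interpolation formula with nodes -1, 1:
  L_0(u) = (u - 1) / -2
  L_1(u) = (u + 1) / 2
Then p(u) = 5·L_0(u) + 7·L_1(u).
Expanding and collecting terms gives p(u) = u + 6.
Check: p(1) = 7. ✓

p(u) = u + 6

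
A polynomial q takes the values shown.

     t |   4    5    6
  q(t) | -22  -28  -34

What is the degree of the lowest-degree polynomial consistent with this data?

Forward differences of the values at t = 4, 5, 6:
  q  : -22  -28  -34
  Δ  : -6  -6
  Δ^2: 0
The first differences are constant (-6) and nonzero, while all higher differences vanish, so the minimal degree is 1.

1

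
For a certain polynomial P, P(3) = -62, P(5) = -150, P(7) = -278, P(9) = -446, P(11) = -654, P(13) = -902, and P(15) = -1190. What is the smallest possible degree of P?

Forward differences of the values at t = 3, 5, 7, 9, 11, 13, 15:
  P  : -62  -150  -278  -446  -654  -902  -1190
  Δ  : -88  -128  -168  -208  -248  -288
  Δ^2: -40  -40  -40  -40  -40
  Δ^3: 0  0  0  0
  Δ^4: 0  0  0
  Δ^5: 0  0
  Δ^6: 0
The second differences are constant (-40) and nonzero, while all higher differences vanish, so the minimal degree is 2.

2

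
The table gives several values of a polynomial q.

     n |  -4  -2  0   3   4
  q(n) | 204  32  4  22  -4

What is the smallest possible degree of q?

Divided differences on the nodes -4, -2, 0, 3, 4:
  order 0: 204  32  4  22  -4
  order 1: -86  -14  6  -26
  order 2: 18  4  -8
  order 3: -2  -2
  order 4: 0
The order-3 divided differences are all -2 (nonzero) and every higher order vanishes, so the data lies on a polynomial of degree exactly 3.

3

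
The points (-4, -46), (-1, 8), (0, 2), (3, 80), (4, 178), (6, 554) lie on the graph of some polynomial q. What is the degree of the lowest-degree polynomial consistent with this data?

3

Divided differences on the nodes -4, -1, 0, 3, 4, 6:
  order 0: -46  8  2  80  178  554
  order 1: 18  -6  26  98  188
  order 2: -6  8  18  30
  order 3: 2  2  2
  order 4: 0  0
  order 5: 0
The order-3 divided differences are all 2 (nonzero) and every higher order vanishes, so the data lies on a polynomial of degree exactly 3.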